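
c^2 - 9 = (c - 3)*(c + 3)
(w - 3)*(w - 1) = w^2 - 4*w + 3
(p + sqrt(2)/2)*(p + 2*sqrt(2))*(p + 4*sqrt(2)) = p^3 + 13*sqrt(2)*p^2/2 + 22*p + 8*sqrt(2)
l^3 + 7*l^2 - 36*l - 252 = (l - 6)*(l + 6)*(l + 7)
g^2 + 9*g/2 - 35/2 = (g - 5/2)*(g + 7)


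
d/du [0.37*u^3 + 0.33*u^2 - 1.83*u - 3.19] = 1.11*u^2 + 0.66*u - 1.83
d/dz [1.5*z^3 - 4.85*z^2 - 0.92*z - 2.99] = 4.5*z^2 - 9.7*z - 0.92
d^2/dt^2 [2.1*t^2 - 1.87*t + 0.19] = 4.20000000000000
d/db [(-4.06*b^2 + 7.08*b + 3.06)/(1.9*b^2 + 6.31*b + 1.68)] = (-39.0706*b^2 - 25.2696*b - 7.4142)/(3.61*b^4 + 23.978*b^3 + 46.2001*b^2 + 21.2016*b + 2.8224)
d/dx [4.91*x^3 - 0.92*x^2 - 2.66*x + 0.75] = 14.73*x^2 - 1.84*x - 2.66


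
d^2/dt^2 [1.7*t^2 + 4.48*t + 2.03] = 3.40000000000000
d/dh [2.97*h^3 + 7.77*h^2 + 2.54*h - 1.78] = 8.91*h^2 + 15.54*h + 2.54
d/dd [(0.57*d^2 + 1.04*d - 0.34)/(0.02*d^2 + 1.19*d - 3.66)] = (0.6575*d^2 - 4.1588*d - 3.4018)/(0.0004*d^4 + 0.0476*d^3 + 1.2697*d^2 - 8.7108*d + 13.3956)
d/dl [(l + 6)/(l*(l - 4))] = (-l^2 - 12*l + 24)/(l^2*(l^2 - 8*l + 16))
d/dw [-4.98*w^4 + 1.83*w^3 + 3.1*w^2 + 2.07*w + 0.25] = -19.92*w^3 + 5.49*w^2 + 6.2*w + 2.07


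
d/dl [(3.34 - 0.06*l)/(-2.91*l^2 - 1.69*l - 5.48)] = (-0.1746*l^2 + 19.4388*l + 5.9734)/(8.4681*l^4 + 9.8358*l^3 + 34.7497*l^2 + 18.5224*l + 30.0304)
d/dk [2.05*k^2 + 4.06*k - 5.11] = 4.1*k + 4.06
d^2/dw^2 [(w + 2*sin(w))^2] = -4*w*sin(w) - 16*sin(w)^2 + 8*cos(w) + 10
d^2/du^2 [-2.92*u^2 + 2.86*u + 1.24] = -5.84000000000000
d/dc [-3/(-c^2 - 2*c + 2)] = 6*(-c - 1)/(c^2 + 2*c - 2)^2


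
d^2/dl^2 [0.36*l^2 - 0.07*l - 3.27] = 0.720000000000000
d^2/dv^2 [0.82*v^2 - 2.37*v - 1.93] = 1.64000000000000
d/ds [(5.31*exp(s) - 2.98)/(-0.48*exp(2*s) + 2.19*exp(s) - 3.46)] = (2.5488*exp(2*s) - 2.8608*exp(s) - 11.8464)*exp(s)/(0.2304*exp(4*s) - 2.1024*exp(3*s) + 8.1177*exp(2*s) - 15.1548*exp(s) + 11.9716)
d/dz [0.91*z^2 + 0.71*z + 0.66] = 1.82*z + 0.71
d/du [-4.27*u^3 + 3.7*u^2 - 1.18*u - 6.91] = -12.81*u^2 + 7.4*u - 1.18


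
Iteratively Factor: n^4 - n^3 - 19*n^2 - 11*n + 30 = (n + 3)*(n^3 - 4*n^2 - 7*n + 10) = (n + 2)*(n + 3)*(n^2 - 6*n + 5) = (n - 5)*(n + 2)*(n + 3)*(n - 1)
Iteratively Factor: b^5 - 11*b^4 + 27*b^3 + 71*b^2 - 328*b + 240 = (b - 1)*(b^4 - 10*b^3 + 17*b^2 + 88*b - 240) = (b - 1)*(b + 3)*(b^3 - 13*b^2 + 56*b - 80) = (b - 4)*(b - 1)*(b + 3)*(b^2 - 9*b + 20) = (b - 4)^2*(b - 1)*(b + 3)*(b - 5)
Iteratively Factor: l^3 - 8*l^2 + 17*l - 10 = (l - 2)*(l^2 - 6*l + 5) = (l - 5)*(l - 2)*(l - 1)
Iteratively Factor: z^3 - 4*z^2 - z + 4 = (z + 1)*(z^2 - 5*z + 4) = (z - 1)*(z + 1)*(z - 4)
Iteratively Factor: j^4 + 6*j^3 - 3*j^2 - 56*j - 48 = (j + 4)*(j^3 + 2*j^2 - 11*j - 12) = (j + 1)*(j + 4)*(j^2 + j - 12) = (j - 3)*(j + 1)*(j + 4)*(j + 4)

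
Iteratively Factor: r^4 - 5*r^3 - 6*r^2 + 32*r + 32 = (r + 2)*(r^3 - 7*r^2 + 8*r + 16) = (r + 1)*(r + 2)*(r^2 - 8*r + 16) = (r - 4)*(r + 1)*(r + 2)*(r - 4)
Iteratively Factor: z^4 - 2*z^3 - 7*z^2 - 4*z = (z)*(z^3 - 2*z^2 - 7*z - 4) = z*(z + 1)*(z^2 - 3*z - 4) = z*(z + 1)^2*(z - 4)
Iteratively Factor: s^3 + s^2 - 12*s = (s)*(s^2 + s - 12) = s*(s + 4)*(s - 3)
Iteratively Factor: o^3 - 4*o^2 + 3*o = (o)*(o^2 - 4*o + 3) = o*(o - 3)*(o - 1)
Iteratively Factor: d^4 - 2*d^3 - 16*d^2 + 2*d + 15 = (d - 5)*(d^3 + 3*d^2 - d - 3) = (d - 5)*(d + 1)*(d^2 + 2*d - 3) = (d - 5)*(d + 1)*(d + 3)*(d - 1)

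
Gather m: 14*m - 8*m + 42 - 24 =6*m + 18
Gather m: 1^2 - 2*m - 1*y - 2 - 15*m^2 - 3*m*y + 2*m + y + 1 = -15*m^2 - 3*m*y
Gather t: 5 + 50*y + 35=50*y + 40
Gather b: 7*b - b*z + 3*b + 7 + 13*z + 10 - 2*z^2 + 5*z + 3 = b*(10 - z) - 2*z^2 + 18*z + 20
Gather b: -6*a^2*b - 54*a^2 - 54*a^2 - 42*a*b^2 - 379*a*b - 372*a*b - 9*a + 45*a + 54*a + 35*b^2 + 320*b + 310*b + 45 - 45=-108*a^2 + 90*a + b^2*(35 - 42*a) + b*(-6*a^2 - 751*a + 630)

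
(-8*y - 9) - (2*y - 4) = -10*y - 5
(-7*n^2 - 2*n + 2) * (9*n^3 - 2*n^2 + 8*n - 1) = -63*n^5 - 4*n^4 - 34*n^3 - 13*n^2 + 18*n - 2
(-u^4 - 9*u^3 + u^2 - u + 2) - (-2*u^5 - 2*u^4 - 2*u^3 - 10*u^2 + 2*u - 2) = 2*u^5 + u^4 - 7*u^3 + 11*u^2 - 3*u + 4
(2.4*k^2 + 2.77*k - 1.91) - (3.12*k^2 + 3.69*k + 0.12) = -0.72*k^2 - 0.92*k - 2.03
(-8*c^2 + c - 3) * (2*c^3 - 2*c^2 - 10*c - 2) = -16*c^5 + 18*c^4 + 72*c^3 + 12*c^2 + 28*c + 6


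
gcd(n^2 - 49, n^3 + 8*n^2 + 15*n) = 1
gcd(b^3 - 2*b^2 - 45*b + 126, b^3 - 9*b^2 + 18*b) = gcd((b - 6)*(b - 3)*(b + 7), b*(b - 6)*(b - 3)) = b^2 - 9*b + 18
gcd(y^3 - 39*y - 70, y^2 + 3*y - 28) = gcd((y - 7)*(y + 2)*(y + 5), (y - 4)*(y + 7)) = 1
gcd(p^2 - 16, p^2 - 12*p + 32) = p - 4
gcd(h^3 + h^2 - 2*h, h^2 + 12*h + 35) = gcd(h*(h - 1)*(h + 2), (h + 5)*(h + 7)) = 1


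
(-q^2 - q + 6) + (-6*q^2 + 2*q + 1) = -7*q^2 + q + 7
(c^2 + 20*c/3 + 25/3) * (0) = 0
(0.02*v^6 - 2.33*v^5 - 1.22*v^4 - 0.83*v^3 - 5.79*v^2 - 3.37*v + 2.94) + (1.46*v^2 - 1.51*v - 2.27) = 0.02*v^6 - 2.33*v^5 - 1.22*v^4 - 0.83*v^3 - 4.33*v^2 - 4.88*v + 0.67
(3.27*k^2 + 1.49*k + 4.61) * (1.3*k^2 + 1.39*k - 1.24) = 4.251*k^4 + 6.4823*k^3 + 4.0093*k^2 + 4.5603*k - 5.7164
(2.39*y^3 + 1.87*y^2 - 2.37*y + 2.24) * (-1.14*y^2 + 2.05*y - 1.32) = -2.7246*y^5 + 2.7677*y^4 + 3.3805*y^3 - 9.8805*y^2 + 7.7204*y - 2.9568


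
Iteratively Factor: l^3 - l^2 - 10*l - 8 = (l + 1)*(l^2 - 2*l - 8) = (l - 4)*(l + 1)*(l + 2)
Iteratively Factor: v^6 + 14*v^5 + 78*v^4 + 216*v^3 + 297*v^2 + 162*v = (v + 3)*(v^5 + 11*v^4 + 45*v^3 + 81*v^2 + 54*v) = (v + 2)*(v + 3)*(v^4 + 9*v^3 + 27*v^2 + 27*v) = (v + 2)*(v + 3)^2*(v^3 + 6*v^2 + 9*v) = v*(v + 2)*(v + 3)^2*(v^2 + 6*v + 9) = v*(v + 2)*(v + 3)^3*(v + 3)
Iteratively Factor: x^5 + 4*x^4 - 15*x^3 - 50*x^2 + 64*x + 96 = (x + 4)*(x^4 - 15*x^2 + 10*x + 24) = (x + 1)*(x + 4)*(x^3 - x^2 - 14*x + 24) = (x + 1)*(x + 4)^2*(x^2 - 5*x + 6) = (x - 2)*(x + 1)*(x + 4)^2*(x - 3)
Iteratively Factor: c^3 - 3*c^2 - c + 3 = (c + 1)*(c^2 - 4*c + 3) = (c - 3)*(c + 1)*(c - 1)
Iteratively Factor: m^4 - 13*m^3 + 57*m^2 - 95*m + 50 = (m - 5)*(m^3 - 8*m^2 + 17*m - 10) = (m - 5)*(m - 2)*(m^2 - 6*m + 5) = (m - 5)*(m - 2)*(m - 1)*(m - 5)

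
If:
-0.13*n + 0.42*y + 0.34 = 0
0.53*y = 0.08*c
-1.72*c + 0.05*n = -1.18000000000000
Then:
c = 0.77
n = 2.99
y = 0.12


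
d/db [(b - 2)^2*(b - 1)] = (b - 2)*(3*b - 4)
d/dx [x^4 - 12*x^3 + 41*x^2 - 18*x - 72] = 4*x^3 - 36*x^2 + 82*x - 18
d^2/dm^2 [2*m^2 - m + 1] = 4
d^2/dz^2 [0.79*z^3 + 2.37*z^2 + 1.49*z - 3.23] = 4.74*z + 4.74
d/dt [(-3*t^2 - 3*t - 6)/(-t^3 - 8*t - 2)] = 3*((2*t + 1)*(t^3 + 8*t + 2) - (3*t^2 + 8)*(t^2 + t + 2))/(t^3 + 8*t + 2)^2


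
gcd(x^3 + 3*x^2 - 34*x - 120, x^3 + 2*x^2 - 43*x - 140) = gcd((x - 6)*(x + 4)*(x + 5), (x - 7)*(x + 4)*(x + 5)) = x^2 + 9*x + 20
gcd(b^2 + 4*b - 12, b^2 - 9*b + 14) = b - 2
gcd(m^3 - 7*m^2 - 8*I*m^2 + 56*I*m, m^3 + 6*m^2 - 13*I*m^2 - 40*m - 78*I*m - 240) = m - 8*I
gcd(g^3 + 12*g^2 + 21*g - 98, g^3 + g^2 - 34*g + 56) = g^2 + 5*g - 14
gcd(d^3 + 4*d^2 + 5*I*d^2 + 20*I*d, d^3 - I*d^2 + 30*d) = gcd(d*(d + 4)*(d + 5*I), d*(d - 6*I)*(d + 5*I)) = d^2 + 5*I*d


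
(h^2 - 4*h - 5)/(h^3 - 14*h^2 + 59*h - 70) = (h + 1)/(h^2 - 9*h + 14)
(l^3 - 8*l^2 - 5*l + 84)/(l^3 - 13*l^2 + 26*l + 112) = (l^2 - l - 12)/(l^2 - 6*l - 16)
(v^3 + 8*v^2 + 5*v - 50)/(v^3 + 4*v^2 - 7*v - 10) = (v + 5)/(v + 1)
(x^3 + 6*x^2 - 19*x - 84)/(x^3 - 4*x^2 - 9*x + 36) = (x + 7)/(x - 3)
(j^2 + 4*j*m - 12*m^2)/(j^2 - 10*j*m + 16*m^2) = (j + 6*m)/(j - 8*m)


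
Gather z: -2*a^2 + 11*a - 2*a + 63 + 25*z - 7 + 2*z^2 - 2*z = -2*a^2 + 9*a + 2*z^2 + 23*z + 56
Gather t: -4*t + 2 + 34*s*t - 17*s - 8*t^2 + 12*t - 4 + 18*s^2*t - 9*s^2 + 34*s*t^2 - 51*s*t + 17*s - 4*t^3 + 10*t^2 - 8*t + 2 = -9*s^2 - 4*t^3 + t^2*(34*s + 2) + t*(18*s^2 - 17*s)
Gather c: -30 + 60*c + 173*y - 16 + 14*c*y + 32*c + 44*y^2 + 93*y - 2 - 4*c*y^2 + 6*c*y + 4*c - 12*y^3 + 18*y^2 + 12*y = c*(-4*y^2 + 20*y + 96) - 12*y^3 + 62*y^2 + 278*y - 48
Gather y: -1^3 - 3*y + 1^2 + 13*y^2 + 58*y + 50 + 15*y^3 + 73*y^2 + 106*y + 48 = 15*y^3 + 86*y^2 + 161*y + 98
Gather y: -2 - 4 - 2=-8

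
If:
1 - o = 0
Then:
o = 1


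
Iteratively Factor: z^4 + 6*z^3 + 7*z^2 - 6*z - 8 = (z + 1)*(z^3 + 5*z^2 + 2*z - 8) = (z - 1)*(z + 1)*(z^2 + 6*z + 8) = (z - 1)*(z + 1)*(z + 2)*(z + 4)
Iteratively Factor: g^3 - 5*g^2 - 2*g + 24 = (g + 2)*(g^2 - 7*g + 12) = (g - 3)*(g + 2)*(g - 4)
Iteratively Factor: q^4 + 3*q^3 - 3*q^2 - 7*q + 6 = (q + 2)*(q^3 + q^2 - 5*q + 3) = (q - 1)*(q + 2)*(q^2 + 2*q - 3) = (q - 1)^2*(q + 2)*(q + 3)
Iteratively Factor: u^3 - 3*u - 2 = (u - 2)*(u^2 + 2*u + 1) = (u - 2)*(u + 1)*(u + 1)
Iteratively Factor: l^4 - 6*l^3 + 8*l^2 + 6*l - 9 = (l + 1)*(l^3 - 7*l^2 + 15*l - 9) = (l - 3)*(l + 1)*(l^2 - 4*l + 3) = (l - 3)^2*(l + 1)*(l - 1)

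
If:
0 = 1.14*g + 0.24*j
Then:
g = -0.210526315789474*j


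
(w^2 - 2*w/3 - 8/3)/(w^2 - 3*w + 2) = (w + 4/3)/(w - 1)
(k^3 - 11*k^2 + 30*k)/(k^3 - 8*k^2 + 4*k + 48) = k*(k - 5)/(k^2 - 2*k - 8)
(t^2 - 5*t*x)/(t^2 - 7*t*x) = (t - 5*x)/(t - 7*x)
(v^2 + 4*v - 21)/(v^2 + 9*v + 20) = (v^2 + 4*v - 21)/(v^2 + 9*v + 20)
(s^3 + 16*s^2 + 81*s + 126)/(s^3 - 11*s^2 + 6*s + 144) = (s^2 + 13*s + 42)/(s^2 - 14*s + 48)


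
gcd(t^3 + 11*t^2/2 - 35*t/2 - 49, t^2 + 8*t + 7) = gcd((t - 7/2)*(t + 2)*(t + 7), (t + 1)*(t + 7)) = t + 7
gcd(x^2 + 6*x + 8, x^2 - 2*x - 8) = x + 2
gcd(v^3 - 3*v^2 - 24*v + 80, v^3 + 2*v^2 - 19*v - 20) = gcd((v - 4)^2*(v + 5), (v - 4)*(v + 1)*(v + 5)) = v^2 + v - 20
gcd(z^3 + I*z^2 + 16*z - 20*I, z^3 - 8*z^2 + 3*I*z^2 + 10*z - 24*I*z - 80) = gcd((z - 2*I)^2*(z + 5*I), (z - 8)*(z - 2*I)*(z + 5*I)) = z^2 + 3*I*z + 10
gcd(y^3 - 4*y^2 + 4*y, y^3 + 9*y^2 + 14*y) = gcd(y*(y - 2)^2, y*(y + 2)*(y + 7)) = y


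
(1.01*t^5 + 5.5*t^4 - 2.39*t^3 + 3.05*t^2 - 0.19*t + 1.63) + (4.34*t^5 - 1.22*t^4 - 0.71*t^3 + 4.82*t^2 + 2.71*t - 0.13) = 5.35*t^5 + 4.28*t^4 - 3.1*t^3 + 7.87*t^2 + 2.52*t + 1.5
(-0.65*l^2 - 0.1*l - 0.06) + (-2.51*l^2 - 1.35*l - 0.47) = -3.16*l^2 - 1.45*l - 0.53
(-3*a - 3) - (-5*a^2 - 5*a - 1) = 5*a^2 + 2*a - 2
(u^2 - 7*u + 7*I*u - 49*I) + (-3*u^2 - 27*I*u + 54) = -2*u^2 - 7*u - 20*I*u + 54 - 49*I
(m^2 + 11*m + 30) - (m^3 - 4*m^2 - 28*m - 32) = -m^3 + 5*m^2 + 39*m + 62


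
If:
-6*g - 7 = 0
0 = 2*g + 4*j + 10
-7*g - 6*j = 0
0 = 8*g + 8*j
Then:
No Solution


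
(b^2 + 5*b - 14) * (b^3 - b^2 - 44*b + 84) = b^5 + 4*b^4 - 63*b^3 - 122*b^2 + 1036*b - 1176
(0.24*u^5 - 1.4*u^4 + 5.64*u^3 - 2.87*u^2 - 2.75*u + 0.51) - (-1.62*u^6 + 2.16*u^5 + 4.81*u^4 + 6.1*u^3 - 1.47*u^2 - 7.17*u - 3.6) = 1.62*u^6 - 1.92*u^5 - 6.21*u^4 - 0.46*u^3 - 1.4*u^2 + 4.42*u + 4.11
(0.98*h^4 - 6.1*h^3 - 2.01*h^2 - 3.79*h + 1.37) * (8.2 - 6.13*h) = -6.0074*h^5 + 45.429*h^4 - 37.6987*h^3 + 6.75070000000001*h^2 - 39.4761*h + 11.234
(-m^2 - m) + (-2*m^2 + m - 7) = -3*m^2 - 7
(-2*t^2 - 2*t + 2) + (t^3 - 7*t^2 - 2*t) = t^3 - 9*t^2 - 4*t + 2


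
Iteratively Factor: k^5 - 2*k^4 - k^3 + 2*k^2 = (k + 1)*(k^4 - 3*k^3 + 2*k^2) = k*(k + 1)*(k^3 - 3*k^2 + 2*k) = k^2*(k + 1)*(k^2 - 3*k + 2) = k^2*(k - 2)*(k + 1)*(k - 1)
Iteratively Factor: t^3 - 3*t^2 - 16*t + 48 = (t + 4)*(t^2 - 7*t + 12) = (t - 3)*(t + 4)*(t - 4)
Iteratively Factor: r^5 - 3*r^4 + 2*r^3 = (r)*(r^4 - 3*r^3 + 2*r^2) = r*(r - 1)*(r^3 - 2*r^2) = r^2*(r - 1)*(r^2 - 2*r) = r^3*(r - 1)*(r - 2)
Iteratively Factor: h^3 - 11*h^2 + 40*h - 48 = (h - 4)*(h^2 - 7*h + 12) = (h - 4)*(h - 3)*(h - 4)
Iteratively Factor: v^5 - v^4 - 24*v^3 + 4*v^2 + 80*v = (v + 2)*(v^4 - 3*v^3 - 18*v^2 + 40*v) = (v - 5)*(v + 2)*(v^3 + 2*v^2 - 8*v) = v*(v - 5)*(v + 2)*(v^2 + 2*v - 8) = v*(v - 5)*(v + 2)*(v + 4)*(v - 2)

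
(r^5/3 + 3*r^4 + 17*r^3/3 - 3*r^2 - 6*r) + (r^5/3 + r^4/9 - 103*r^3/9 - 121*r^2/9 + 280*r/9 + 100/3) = 2*r^5/3 + 28*r^4/9 - 52*r^3/9 - 148*r^2/9 + 226*r/9 + 100/3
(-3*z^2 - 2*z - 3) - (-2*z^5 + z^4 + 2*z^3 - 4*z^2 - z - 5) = 2*z^5 - z^4 - 2*z^3 + z^2 - z + 2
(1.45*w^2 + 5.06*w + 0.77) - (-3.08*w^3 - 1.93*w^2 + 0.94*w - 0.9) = 3.08*w^3 + 3.38*w^2 + 4.12*w + 1.67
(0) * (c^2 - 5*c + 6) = 0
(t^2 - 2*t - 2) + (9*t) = t^2 + 7*t - 2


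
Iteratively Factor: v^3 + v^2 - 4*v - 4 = (v + 1)*(v^2 - 4) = (v - 2)*(v + 1)*(v + 2)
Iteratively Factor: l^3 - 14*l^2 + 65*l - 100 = (l - 5)*(l^2 - 9*l + 20) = (l - 5)*(l - 4)*(l - 5)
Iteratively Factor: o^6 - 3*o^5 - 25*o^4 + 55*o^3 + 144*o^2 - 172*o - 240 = (o + 2)*(o^5 - 5*o^4 - 15*o^3 + 85*o^2 - 26*o - 120) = (o - 3)*(o + 2)*(o^4 - 2*o^3 - 21*o^2 + 22*o + 40) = (o - 3)*(o - 2)*(o + 2)*(o^3 - 21*o - 20) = (o - 3)*(o - 2)*(o + 1)*(o + 2)*(o^2 - o - 20) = (o - 3)*(o - 2)*(o + 1)*(o + 2)*(o + 4)*(o - 5)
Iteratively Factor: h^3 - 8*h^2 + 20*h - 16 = (h - 4)*(h^2 - 4*h + 4) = (h - 4)*(h - 2)*(h - 2)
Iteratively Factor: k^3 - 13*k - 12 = (k + 3)*(k^2 - 3*k - 4) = (k + 1)*(k + 3)*(k - 4)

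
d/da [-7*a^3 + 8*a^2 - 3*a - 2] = -21*a^2 + 16*a - 3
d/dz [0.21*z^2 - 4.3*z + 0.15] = 0.42*z - 4.3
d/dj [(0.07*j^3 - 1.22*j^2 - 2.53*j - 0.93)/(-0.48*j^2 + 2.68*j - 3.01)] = (-0.0336*j^4 + 0.3752*j^3 - 5.1161*j^2 + 6.4516*j + 10.1077)/(0.2304*j^4 - 2.5728*j^3 + 10.072*j^2 - 16.1336*j + 9.0601)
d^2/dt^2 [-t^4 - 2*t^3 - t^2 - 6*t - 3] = -12*t^2 - 12*t - 2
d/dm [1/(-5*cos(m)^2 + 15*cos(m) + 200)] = (3 - 2*cos(m))*sin(m)/(5*(sin(m)^2 + 3*cos(m) + 39)^2)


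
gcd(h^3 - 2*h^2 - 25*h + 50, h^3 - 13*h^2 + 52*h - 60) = h^2 - 7*h + 10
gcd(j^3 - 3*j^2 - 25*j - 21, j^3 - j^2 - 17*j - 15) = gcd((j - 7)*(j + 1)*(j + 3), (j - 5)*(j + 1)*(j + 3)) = j^2 + 4*j + 3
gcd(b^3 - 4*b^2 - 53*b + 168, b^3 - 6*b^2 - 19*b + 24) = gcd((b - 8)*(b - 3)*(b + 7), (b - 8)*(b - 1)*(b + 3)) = b - 8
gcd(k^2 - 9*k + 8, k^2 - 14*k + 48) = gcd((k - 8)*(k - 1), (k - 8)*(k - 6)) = k - 8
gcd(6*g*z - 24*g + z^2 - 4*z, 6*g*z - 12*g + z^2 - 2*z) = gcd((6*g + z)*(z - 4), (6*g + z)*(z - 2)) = 6*g + z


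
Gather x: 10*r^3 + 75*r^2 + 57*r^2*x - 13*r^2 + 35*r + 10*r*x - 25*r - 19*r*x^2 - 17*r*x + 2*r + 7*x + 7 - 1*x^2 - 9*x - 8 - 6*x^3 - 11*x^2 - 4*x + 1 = 10*r^3 + 62*r^2 + 12*r - 6*x^3 + x^2*(-19*r - 12) + x*(57*r^2 - 7*r - 6)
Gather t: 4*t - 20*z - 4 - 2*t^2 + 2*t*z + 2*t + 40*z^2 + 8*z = -2*t^2 + t*(2*z + 6) + 40*z^2 - 12*z - 4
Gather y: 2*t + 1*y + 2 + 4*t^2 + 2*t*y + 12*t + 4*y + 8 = 4*t^2 + 14*t + y*(2*t + 5) + 10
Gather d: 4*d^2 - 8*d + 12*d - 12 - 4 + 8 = 4*d^2 + 4*d - 8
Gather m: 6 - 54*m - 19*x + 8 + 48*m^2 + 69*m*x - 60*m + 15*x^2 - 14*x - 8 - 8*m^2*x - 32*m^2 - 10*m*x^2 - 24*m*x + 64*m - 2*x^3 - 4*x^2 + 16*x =m^2*(16 - 8*x) + m*(-10*x^2 + 45*x - 50) - 2*x^3 + 11*x^2 - 17*x + 6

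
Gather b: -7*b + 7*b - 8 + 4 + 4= 0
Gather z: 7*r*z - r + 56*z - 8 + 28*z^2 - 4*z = -r + 28*z^2 + z*(7*r + 52) - 8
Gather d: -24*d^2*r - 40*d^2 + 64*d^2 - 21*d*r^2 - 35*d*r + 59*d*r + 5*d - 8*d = d^2*(24 - 24*r) + d*(-21*r^2 + 24*r - 3)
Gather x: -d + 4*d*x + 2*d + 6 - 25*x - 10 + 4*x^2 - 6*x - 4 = d + 4*x^2 + x*(4*d - 31) - 8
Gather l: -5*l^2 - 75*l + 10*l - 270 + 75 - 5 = -5*l^2 - 65*l - 200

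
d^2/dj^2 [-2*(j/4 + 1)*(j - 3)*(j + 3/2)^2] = -6*j^2 - 12*j + 27/4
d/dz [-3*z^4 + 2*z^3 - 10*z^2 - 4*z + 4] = -12*z^3 + 6*z^2 - 20*z - 4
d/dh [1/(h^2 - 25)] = -2*h/(h^2 - 25)^2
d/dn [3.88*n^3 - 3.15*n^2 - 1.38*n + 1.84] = 11.64*n^2 - 6.3*n - 1.38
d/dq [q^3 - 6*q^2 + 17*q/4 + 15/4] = 3*q^2 - 12*q + 17/4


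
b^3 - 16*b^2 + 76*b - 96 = (b - 8)*(b - 6)*(b - 2)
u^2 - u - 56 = (u - 8)*(u + 7)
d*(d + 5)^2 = d^3 + 10*d^2 + 25*d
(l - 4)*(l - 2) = l^2 - 6*l + 8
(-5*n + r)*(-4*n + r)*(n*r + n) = 20*n^3*r + 20*n^3 - 9*n^2*r^2 - 9*n^2*r + n*r^3 + n*r^2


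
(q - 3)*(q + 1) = q^2 - 2*q - 3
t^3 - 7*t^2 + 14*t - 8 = (t - 4)*(t - 2)*(t - 1)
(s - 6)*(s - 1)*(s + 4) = s^3 - 3*s^2 - 22*s + 24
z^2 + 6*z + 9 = (z + 3)^2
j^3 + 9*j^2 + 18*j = j*(j + 3)*(j + 6)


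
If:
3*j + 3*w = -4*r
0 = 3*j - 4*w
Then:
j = 4*w/3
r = -7*w/4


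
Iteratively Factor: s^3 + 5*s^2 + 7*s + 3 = (s + 1)*(s^2 + 4*s + 3) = (s + 1)^2*(s + 3)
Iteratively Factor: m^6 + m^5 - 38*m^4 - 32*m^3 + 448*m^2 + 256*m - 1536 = (m + 4)*(m^5 - 3*m^4 - 26*m^3 + 72*m^2 + 160*m - 384) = (m - 4)*(m + 4)*(m^4 + m^3 - 22*m^2 - 16*m + 96) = (m - 4)^2*(m + 4)*(m^3 + 5*m^2 - 2*m - 24) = (m - 4)^2*(m - 2)*(m + 4)*(m^2 + 7*m + 12) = (m - 4)^2*(m - 2)*(m + 3)*(m + 4)*(m + 4)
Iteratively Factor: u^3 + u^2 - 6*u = (u + 3)*(u^2 - 2*u) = (u - 2)*(u + 3)*(u)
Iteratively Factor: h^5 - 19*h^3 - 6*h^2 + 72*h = (h + 3)*(h^4 - 3*h^3 - 10*h^2 + 24*h) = (h - 2)*(h + 3)*(h^3 - h^2 - 12*h) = (h - 4)*(h - 2)*(h + 3)*(h^2 + 3*h) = h*(h - 4)*(h - 2)*(h + 3)*(h + 3)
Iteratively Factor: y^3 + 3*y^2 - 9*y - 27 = (y - 3)*(y^2 + 6*y + 9) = (y - 3)*(y + 3)*(y + 3)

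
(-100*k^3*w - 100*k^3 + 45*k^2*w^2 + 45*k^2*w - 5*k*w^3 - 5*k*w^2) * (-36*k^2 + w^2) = 3600*k^5*w + 3600*k^5 - 1620*k^4*w^2 - 1620*k^4*w + 80*k^3*w^3 + 80*k^3*w^2 + 45*k^2*w^4 + 45*k^2*w^3 - 5*k*w^5 - 5*k*w^4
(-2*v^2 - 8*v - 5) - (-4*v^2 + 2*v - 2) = 2*v^2 - 10*v - 3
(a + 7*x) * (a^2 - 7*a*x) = a^3 - 49*a*x^2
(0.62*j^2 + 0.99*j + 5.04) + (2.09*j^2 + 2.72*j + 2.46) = 2.71*j^2 + 3.71*j + 7.5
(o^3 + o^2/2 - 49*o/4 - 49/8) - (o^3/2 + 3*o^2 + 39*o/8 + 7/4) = o^3/2 - 5*o^2/2 - 137*o/8 - 63/8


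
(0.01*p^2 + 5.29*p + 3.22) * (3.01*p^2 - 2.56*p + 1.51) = 0.0301*p^4 + 15.8973*p^3 - 3.8351*p^2 - 0.2553*p + 4.8622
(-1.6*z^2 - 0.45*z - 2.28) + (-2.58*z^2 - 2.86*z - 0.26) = -4.18*z^2 - 3.31*z - 2.54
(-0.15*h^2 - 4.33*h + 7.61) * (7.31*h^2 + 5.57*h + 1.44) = -1.0965*h^4 - 32.4878*h^3 + 31.295*h^2 + 36.1525*h + 10.9584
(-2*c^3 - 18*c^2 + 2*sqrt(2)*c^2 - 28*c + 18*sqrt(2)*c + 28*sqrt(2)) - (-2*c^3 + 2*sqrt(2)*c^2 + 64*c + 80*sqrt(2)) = -18*c^2 - 92*c + 18*sqrt(2)*c - 52*sqrt(2)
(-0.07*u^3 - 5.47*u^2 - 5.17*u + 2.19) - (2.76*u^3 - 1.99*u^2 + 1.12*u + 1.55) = -2.83*u^3 - 3.48*u^2 - 6.29*u + 0.64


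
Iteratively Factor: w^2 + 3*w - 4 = (w - 1)*(w + 4)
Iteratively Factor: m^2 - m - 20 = (m + 4)*(m - 5)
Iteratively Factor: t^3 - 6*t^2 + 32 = (t + 2)*(t^2 - 8*t + 16) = (t - 4)*(t + 2)*(t - 4)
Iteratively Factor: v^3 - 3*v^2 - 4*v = (v + 1)*(v^2 - 4*v) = v*(v + 1)*(v - 4)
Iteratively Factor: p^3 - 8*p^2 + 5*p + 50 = (p + 2)*(p^2 - 10*p + 25) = (p - 5)*(p + 2)*(p - 5)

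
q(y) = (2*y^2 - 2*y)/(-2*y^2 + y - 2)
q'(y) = (4*y - 2)/(-2*y^2 + y - 2) + (4*y - 1)*(2*y^2 - 2*y)/(-2*y^2 + y - 2)^2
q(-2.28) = -1.02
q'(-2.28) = 0.05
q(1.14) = -0.09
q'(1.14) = -0.65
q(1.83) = -0.44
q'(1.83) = -0.37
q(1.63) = -0.36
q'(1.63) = -0.44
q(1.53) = -0.31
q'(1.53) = -0.49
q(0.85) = 0.10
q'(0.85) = -0.63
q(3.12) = -0.72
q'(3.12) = -0.12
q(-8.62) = -1.04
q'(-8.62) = -0.00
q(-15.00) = -1.03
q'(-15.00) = 0.00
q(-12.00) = -1.03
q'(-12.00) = 0.00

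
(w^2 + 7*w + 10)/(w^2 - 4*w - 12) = (w + 5)/(w - 6)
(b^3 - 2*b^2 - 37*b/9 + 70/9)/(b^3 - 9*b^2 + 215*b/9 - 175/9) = (b + 2)/(b - 5)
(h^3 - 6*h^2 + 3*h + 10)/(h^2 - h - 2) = h - 5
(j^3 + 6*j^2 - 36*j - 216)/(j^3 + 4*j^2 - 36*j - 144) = (j + 6)/(j + 4)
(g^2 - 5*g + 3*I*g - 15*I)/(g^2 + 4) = (g^2 + g*(-5 + 3*I) - 15*I)/(g^2 + 4)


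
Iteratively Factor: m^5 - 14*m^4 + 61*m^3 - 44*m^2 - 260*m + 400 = (m + 2)*(m^4 - 16*m^3 + 93*m^2 - 230*m + 200) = (m - 5)*(m + 2)*(m^3 - 11*m^2 + 38*m - 40) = (m - 5)*(m - 4)*(m + 2)*(m^2 - 7*m + 10) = (m - 5)*(m - 4)*(m - 2)*(m + 2)*(m - 5)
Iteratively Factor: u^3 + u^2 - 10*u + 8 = (u - 2)*(u^2 + 3*u - 4) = (u - 2)*(u + 4)*(u - 1)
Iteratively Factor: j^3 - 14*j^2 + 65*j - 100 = (j - 5)*(j^2 - 9*j + 20) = (j - 5)^2*(j - 4)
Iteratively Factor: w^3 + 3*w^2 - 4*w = (w)*(w^2 + 3*w - 4) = w*(w + 4)*(w - 1)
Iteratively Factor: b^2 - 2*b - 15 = (b - 5)*(b + 3)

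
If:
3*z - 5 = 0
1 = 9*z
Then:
No Solution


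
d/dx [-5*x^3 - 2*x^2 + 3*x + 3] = -15*x^2 - 4*x + 3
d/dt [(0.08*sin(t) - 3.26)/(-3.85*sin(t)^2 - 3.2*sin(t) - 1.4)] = (0.308*sin(t)^2 - 25.102*sin(t) - 10.544)*cos(t)/(14.8225*sin(t)^4 + 24.64*sin(t)^3 + 21.02*sin(t)^2 + 8.96*sin(t) + 1.96)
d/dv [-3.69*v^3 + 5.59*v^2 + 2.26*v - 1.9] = -11.07*v^2 + 11.18*v + 2.26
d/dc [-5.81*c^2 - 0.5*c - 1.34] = -11.62*c - 0.5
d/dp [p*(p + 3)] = 2*p + 3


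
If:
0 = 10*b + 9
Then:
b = -9/10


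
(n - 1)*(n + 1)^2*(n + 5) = n^4 + 6*n^3 + 4*n^2 - 6*n - 5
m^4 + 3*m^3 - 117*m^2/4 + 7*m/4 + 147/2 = (m - 7/2)*(m - 2)*(m + 3/2)*(m + 7)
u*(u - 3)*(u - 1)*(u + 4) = u^4 - 13*u^2 + 12*u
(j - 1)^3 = j^3 - 3*j^2 + 3*j - 1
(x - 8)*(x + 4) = x^2 - 4*x - 32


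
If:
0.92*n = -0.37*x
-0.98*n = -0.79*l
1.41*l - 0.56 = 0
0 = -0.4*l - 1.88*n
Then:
No Solution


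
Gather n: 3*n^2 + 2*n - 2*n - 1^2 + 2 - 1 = 3*n^2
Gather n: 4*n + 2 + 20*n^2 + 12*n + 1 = 20*n^2 + 16*n + 3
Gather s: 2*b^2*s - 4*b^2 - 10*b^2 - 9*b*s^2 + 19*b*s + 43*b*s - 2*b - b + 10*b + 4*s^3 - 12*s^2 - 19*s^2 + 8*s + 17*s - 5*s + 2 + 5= -14*b^2 + 7*b + 4*s^3 + s^2*(-9*b - 31) + s*(2*b^2 + 62*b + 20) + 7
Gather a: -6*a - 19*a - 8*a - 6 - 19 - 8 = -33*a - 33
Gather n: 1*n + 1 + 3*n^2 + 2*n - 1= 3*n^2 + 3*n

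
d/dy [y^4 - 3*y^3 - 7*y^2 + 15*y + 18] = 4*y^3 - 9*y^2 - 14*y + 15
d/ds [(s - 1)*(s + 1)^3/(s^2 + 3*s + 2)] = (2*s^3 + 7*s^2 + 4*s - 1)/(s^2 + 4*s + 4)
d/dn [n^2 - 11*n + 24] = 2*n - 11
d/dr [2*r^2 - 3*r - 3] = 4*r - 3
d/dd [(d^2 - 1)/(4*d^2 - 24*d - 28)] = -3/(2*d^2 - 28*d + 98)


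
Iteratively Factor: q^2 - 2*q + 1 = (q - 1)*(q - 1)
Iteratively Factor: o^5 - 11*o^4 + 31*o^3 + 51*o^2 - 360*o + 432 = (o - 4)*(o^4 - 7*o^3 + 3*o^2 + 63*o - 108) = (o - 4)*(o + 3)*(o^3 - 10*o^2 + 33*o - 36) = (o - 4)*(o - 3)*(o + 3)*(o^2 - 7*o + 12) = (o - 4)*(o - 3)^2*(o + 3)*(o - 4)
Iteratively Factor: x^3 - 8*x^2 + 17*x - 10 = (x - 5)*(x^2 - 3*x + 2) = (x - 5)*(x - 1)*(x - 2)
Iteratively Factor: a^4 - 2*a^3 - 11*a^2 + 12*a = (a - 4)*(a^3 + 2*a^2 - 3*a) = (a - 4)*(a - 1)*(a^2 + 3*a) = a*(a - 4)*(a - 1)*(a + 3)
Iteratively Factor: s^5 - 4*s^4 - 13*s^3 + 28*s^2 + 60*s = (s + 2)*(s^4 - 6*s^3 - s^2 + 30*s) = (s - 5)*(s + 2)*(s^3 - s^2 - 6*s) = (s - 5)*(s - 3)*(s + 2)*(s^2 + 2*s) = s*(s - 5)*(s - 3)*(s + 2)*(s + 2)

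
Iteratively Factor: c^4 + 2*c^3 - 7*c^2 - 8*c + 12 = (c - 2)*(c^3 + 4*c^2 + c - 6) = (c - 2)*(c + 3)*(c^2 + c - 2) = (c - 2)*(c + 2)*(c + 3)*(c - 1)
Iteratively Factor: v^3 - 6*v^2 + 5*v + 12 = (v - 3)*(v^2 - 3*v - 4) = (v - 4)*(v - 3)*(v + 1)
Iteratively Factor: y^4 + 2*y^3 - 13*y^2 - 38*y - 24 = (y - 4)*(y^3 + 6*y^2 + 11*y + 6) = (y - 4)*(y + 1)*(y^2 + 5*y + 6) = (y - 4)*(y + 1)*(y + 2)*(y + 3)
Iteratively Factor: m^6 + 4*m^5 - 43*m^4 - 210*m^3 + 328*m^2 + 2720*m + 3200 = (m + 4)*(m^5 - 43*m^3 - 38*m^2 + 480*m + 800) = (m + 4)^2*(m^4 - 4*m^3 - 27*m^2 + 70*m + 200) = (m - 5)*(m + 4)^2*(m^3 + m^2 - 22*m - 40) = (m - 5)*(m + 2)*(m + 4)^2*(m^2 - m - 20) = (m - 5)^2*(m + 2)*(m + 4)^2*(m + 4)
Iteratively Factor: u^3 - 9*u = (u - 3)*(u^2 + 3*u) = u*(u - 3)*(u + 3)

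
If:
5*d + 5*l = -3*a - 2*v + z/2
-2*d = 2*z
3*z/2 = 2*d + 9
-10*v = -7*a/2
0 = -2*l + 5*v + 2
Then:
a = 2560/2261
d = -18/7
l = 643/323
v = 128/323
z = 18/7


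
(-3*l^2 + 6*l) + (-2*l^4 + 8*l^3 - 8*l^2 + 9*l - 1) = -2*l^4 + 8*l^3 - 11*l^2 + 15*l - 1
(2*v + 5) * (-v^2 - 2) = -2*v^3 - 5*v^2 - 4*v - 10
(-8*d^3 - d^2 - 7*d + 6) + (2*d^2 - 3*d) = -8*d^3 + d^2 - 10*d + 6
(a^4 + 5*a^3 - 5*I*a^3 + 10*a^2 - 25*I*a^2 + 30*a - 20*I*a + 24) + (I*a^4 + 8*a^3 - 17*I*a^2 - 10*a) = a^4 + I*a^4 + 13*a^3 - 5*I*a^3 + 10*a^2 - 42*I*a^2 + 20*a - 20*I*a + 24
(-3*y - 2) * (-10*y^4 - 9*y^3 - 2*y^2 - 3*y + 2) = 30*y^5 + 47*y^4 + 24*y^3 + 13*y^2 - 4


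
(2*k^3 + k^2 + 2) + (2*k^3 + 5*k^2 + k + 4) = 4*k^3 + 6*k^2 + k + 6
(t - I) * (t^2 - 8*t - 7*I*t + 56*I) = t^3 - 8*t^2 - 8*I*t^2 - 7*t + 64*I*t + 56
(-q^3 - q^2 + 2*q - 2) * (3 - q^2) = q^5 + q^4 - 5*q^3 - q^2 + 6*q - 6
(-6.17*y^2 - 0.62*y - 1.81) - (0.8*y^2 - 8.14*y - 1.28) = -6.97*y^2 + 7.52*y - 0.53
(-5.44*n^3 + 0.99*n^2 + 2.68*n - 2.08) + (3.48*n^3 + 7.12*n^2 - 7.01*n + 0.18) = -1.96*n^3 + 8.11*n^2 - 4.33*n - 1.9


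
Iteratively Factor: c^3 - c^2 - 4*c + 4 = (c - 1)*(c^2 - 4) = (c - 2)*(c - 1)*(c + 2)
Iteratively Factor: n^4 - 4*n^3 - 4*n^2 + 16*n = (n)*(n^3 - 4*n^2 - 4*n + 16) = n*(n - 2)*(n^2 - 2*n - 8) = n*(n - 2)*(n + 2)*(n - 4)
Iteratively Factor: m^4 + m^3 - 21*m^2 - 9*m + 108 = (m - 3)*(m^3 + 4*m^2 - 9*m - 36) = (m - 3)*(m + 4)*(m^2 - 9) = (m - 3)^2*(m + 4)*(m + 3)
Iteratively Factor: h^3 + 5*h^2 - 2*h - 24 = (h + 3)*(h^2 + 2*h - 8) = (h + 3)*(h + 4)*(h - 2)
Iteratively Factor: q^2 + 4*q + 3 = (q + 1)*(q + 3)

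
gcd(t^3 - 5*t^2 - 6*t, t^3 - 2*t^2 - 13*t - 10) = t + 1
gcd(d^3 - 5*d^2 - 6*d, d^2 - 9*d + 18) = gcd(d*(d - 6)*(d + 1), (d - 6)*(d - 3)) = d - 6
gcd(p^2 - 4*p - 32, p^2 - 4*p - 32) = p^2 - 4*p - 32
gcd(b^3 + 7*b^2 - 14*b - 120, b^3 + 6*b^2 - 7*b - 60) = b + 5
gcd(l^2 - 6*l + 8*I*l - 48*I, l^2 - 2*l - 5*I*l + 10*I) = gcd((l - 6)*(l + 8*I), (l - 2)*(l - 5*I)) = 1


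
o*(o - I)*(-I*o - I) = -I*o^3 - o^2 - I*o^2 - o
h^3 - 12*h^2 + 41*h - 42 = (h - 7)*(h - 3)*(h - 2)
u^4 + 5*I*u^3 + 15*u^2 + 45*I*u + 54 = (u - 3*I)*(u - I)*(u + 3*I)*(u + 6*I)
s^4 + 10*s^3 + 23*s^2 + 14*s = s*(s + 1)*(s + 2)*(s + 7)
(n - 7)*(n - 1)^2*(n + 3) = n^4 - 6*n^3 - 12*n^2 + 38*n - 21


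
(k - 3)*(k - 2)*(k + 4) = k^3 - k^2 - 14*k + 24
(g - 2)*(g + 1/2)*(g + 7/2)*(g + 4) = g^4 + 6*g^3 + 7*g^2/4 - 57*g/2 - 14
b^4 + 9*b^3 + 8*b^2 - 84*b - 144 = (b - 3)*(b + 2)*(b + 4)*(b + 6)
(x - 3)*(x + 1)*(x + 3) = x^3 + x^2 - 9*x - 9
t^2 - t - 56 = (t - 8)*(t + 7)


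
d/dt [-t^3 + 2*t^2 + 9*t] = -3*t^2 + 4*t + 9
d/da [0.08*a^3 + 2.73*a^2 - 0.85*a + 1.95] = 0.24*a^2 + 5.46*a - 0.85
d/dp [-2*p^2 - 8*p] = -4*p - 8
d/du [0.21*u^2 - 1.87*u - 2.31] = 0.42*u - 1.87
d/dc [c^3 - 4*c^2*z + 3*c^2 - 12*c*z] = 3*c^2 - 8*c*z + 6*c - 12*z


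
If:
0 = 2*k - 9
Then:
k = 9/2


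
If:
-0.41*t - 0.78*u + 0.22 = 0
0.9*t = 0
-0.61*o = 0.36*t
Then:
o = 0.00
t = 0.00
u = 0.28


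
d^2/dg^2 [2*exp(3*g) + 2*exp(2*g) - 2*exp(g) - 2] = (18*exp(2*g) + 8*exp(g) - 2)*exp(g)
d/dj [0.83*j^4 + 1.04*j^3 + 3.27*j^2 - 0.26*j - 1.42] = 3.32*j^3 + 3.12*j^2 + 6.54*j - 0.26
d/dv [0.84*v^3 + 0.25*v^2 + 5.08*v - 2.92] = 2.52*v^2 + 0.5*v + 5.08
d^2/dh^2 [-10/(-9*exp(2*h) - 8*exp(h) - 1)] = 40*(-(9*exp(h) + 2)*(9*exp(2*h) + 8*exp(h) + 1) + 2*(9*exp(h) + 4)^2*exp(h))*exp(h)/(9*exp(2*h) + 8*exp(h) + 1)^3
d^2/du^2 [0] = 0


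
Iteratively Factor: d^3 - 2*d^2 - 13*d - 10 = (d + 1)*(d^2 - 3*d - 10) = (d - 5)*(d + 1)*(d + 2)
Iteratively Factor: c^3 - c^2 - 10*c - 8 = (c - 4)*(c^2 + 3*c + 2) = (c - 4)*(c + 2)*(c + 1)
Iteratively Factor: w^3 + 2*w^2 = (w)*(w^2 + 2*w) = w*(w + 2)*(w)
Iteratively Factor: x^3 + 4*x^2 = (x)*(x^2 + 4*x) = x^2*(x + 4)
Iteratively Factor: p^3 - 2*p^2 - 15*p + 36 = (p + 4)*(p^2 - 6*p + 9) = (p - 3)*(p + 4)*(p - 3)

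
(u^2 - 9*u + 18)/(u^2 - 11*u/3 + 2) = 3*(u - 6)/(3*u - 2)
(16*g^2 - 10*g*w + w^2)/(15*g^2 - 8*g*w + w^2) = (16*g^2 - 10*g*w + w^2)/(15*g^2 - 8*g*w + w^2)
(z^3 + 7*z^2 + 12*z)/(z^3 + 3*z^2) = (z + 4)/z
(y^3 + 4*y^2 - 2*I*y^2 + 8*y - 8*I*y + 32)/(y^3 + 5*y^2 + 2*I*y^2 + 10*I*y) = (y^2 + 4*y*(1 - I) - 16*I)/(y*(y + 5))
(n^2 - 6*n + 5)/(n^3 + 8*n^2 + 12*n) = (n^2 - 6*n + 5)/(n*(n^2 + 8*n + 12))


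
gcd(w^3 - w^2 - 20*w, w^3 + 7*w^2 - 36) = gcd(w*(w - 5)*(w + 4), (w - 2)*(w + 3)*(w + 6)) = 1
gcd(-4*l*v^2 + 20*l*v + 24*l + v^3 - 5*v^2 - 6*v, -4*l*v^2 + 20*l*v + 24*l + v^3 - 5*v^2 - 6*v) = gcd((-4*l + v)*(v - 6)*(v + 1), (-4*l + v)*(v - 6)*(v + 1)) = -4*l*v^2 + 20*l*v + 24*l + v^3 - 5*v^2 - 6*v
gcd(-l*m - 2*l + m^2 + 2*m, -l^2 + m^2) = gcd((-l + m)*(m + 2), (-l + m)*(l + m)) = l - m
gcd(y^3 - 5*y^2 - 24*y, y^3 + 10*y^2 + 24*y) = y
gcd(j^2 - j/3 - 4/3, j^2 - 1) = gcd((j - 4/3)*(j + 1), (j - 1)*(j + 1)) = j + 1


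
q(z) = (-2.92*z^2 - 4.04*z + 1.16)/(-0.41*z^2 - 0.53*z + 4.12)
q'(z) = (-5.84*z - 4.04)/(-0.41*z^2 - 0.53*z + 4.12) + (0.82*z + 0.53)*(-2.92*z^2 - 4.04*z + 1.16)/(-0.41*z^2 - 0.53*z + 4.12)^2 = (-0.1088*z^2 - 23.1096*z - 16.03)/(0.1681*z^4 + 0.4346*z^3 - 3.0975*z^2 - 4.3672*z + 16.9744)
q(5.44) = 9.84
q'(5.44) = -1.22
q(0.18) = 0.08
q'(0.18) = -1.25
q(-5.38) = 12.59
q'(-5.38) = 4.39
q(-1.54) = 0.12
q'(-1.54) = 1.23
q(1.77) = -7.98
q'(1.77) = -15.91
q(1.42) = -4.12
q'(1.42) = -7.60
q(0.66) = -0.77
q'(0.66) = -2.43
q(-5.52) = 12.03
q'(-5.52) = 3.65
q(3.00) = 32.10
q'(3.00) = -64.16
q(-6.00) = 10.69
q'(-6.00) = 2.13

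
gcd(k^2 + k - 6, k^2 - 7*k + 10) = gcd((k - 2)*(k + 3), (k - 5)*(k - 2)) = k - 2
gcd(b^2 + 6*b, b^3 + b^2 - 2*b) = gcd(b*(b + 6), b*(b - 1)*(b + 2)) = b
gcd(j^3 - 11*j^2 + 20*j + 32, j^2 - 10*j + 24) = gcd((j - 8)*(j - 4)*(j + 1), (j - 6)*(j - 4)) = j - 4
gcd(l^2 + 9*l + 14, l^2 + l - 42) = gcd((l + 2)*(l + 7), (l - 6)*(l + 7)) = l + 7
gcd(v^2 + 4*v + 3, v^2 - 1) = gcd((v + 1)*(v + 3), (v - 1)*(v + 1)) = v + 1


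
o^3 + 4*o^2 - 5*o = o*(o - 1)*(o + 5)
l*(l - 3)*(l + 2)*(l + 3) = l^4 + 2*l^3 - 9*l^2 - 18*l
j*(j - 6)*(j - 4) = j^3 - 10*j^2 + 24*j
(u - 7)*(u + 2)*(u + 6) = u^3 + u^2 - 44*u - 84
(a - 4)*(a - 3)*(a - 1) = a^3 - 8*a^2 + 19*a - 12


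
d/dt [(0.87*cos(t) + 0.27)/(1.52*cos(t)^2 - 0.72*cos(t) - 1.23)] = (1.3224*cos(t)^2 + 0.8208*cos(t) + 0.8757)*sin(t)/(2.3104*cos(t)^4 - 2.1888*cos(t)^3 - 3.2208*cos(t)^2 + 1.7712*cos(t) + 1.5129)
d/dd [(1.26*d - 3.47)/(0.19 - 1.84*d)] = (1.167626 - 11.307536*d)/(1.84*d - 0.19)^3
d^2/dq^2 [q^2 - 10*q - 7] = 2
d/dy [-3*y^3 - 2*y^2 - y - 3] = -9*y^2 - 4*y - 1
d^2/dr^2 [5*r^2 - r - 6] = 10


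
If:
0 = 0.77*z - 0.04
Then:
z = 0.05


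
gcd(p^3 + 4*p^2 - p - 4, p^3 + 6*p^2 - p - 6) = p^2 - 1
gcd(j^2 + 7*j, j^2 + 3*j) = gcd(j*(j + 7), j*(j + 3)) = j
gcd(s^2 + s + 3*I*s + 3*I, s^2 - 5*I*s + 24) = s + 3*I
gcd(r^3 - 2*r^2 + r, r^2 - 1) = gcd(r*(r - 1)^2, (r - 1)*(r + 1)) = r - 1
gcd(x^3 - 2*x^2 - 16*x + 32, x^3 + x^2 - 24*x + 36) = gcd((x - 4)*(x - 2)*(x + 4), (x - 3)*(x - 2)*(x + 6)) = x - 2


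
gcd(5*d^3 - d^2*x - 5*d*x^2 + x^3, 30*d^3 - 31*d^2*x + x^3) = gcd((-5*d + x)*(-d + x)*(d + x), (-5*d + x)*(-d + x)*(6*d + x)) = 5*d^2 - 6*d*x + x^2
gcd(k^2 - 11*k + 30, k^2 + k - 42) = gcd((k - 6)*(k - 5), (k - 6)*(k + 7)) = k - 6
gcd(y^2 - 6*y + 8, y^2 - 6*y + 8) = y^2 - 6*y + 8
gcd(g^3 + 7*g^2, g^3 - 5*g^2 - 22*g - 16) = 1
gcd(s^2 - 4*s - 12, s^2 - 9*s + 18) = s - 6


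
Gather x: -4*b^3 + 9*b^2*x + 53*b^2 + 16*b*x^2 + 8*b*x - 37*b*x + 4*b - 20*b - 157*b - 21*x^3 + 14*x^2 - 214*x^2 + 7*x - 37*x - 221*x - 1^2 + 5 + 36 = -4*b^3 + 53*b^2 - 173*b - 21*x^3 + x^2*(16*b - 200) + x*(9*b^2 - 29*b - 251) + 40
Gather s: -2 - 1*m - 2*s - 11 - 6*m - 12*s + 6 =-7*m - 14*s - 7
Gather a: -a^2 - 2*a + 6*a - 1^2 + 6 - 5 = -a^2 + 4*a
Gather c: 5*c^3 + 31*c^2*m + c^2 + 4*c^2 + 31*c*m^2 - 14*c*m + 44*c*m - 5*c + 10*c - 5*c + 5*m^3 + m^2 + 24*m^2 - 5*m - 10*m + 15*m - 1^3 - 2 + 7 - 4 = 5*c^3 + c^2*(31*m + 5) + c*(31*m^2 + 30*m) + 5*m^3 + 25*m^2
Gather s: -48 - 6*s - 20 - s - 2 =-7*s - 70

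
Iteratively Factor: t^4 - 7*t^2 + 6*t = (t - 1)*(t^3 + t^2 - 6*t) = (t - 2)*(t - 1)*(t^2 + 3*t) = (t - 2)*(t - 1)*(t + 3)*(t)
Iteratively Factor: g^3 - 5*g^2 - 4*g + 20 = (g + 2)*(g^2 - 7*g + 10) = (g - 5)*(g + 2)*(g - 2)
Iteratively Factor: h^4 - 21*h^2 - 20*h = (h + 1)*(h^3 - h^2 - 20*h) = (h - 5)*(h + 1)*(h^2 + 4*h) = (h - 5)*(h + 1)*(h + 4)*(h)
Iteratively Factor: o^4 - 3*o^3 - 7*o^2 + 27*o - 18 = (o - 1)*(o^3 - 2*o^2 - 9*o + 18) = (o - 2)*(o - 1)*(o^2 - 9) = (o - 3)*(o - 2)*(o - 1)*(o + 3)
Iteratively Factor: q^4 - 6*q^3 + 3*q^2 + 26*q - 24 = (q - 4)*(q^3 - 2*q^2 - 5*q + 6) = (q - 4)*(q - 3)*(q^2 + q - 2) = (q - 4)*(q - 3)*(q - 1)*(q + 2)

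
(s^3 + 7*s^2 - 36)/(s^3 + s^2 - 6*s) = (s + 6)/s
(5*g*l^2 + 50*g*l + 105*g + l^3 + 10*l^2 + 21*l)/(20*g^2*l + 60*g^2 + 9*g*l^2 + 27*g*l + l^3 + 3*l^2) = (l + 7)/(4*g + l)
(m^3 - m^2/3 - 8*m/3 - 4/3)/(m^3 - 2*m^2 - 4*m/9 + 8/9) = 3*(m + 1)/(3*m - 2)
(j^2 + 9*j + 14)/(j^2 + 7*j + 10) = (j + 7)/(j + 5)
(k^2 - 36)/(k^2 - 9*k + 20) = (k^2 - 36)/(k^2 - 9*k + 20)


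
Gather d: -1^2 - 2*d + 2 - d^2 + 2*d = 1 - d^2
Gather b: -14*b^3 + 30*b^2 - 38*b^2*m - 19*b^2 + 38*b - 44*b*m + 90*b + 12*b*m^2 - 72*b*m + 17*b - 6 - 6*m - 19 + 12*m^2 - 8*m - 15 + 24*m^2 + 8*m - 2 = -14*b^3 + b^2*(11 - 38*m) + b*(12*m^2 - 116*m + 145) + 36*m^2 - 6*m - 42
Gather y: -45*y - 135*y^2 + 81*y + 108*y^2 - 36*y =-27*y^2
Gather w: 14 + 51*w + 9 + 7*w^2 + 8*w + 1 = 7*w^2 + 59*w + 24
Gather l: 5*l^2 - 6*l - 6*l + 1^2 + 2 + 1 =5*l^2 - 12*l + 4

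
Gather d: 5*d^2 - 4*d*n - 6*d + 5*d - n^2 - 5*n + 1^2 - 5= 5*d^2 + d*(-4*n - 1) - n^2 - 5*n - 4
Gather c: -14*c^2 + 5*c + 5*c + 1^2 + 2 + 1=-14*c^2 + 10*c + 4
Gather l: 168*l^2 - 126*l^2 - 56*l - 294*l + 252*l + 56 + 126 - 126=42*l^2 - 98*l + 56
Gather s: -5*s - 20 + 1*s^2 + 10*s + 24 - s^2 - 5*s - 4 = 0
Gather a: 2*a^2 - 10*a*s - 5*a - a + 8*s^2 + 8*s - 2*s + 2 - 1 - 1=2*a^2 + a*(-10*s - 6) + 8*s^2 + 6*s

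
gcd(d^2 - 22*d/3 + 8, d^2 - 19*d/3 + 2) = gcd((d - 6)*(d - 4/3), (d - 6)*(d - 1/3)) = d - 6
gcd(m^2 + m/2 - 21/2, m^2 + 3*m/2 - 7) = m + 7/2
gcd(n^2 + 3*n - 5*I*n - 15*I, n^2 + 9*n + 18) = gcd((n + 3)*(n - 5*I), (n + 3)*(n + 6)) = n + 3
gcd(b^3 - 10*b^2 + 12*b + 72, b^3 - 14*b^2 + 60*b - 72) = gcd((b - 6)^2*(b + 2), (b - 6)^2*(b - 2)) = b^2 - 12*b + 36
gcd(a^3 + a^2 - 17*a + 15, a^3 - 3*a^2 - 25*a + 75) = a^2 + 2*a - 15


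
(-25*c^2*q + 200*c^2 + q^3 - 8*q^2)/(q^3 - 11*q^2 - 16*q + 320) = (-25*c^2 + q^2)/(q^2 - 3*q - 40)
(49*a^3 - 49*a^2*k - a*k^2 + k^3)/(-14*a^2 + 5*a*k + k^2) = (-7*a^2 + 8*a*k - k^2)/(2*a - k)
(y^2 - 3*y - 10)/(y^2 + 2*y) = (y - 5)/y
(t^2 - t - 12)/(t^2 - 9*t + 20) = (t + 3)/(t - 5)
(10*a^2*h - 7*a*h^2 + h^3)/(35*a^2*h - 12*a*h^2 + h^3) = (2*a - h)/(7*a - h)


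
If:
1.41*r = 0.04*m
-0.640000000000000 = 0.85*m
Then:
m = -0.75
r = -0.02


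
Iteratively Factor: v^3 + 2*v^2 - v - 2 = (v + 1)*(v^2 + v - 2) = (v + 1)*(v + 2)*(v - 1)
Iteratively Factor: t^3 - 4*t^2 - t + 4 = (t - 1)*(t^2 - 3*t - 4) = (t - 4)*(t - 1)*(t + 1)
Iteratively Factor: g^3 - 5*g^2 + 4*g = (g - 4)*(g^2 - g) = (g - 4)*(g - 1)*(g)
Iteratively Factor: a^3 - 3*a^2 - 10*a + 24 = (a - 2)*(a^2 - a - 12) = (a - 2)*(a + 3)*(a - 4)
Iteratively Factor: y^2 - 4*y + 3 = (y - 3)*(y - 1)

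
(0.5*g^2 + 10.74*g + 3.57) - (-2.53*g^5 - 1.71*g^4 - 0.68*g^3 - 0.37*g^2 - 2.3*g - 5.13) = 2.53*g^5 + 1.71*g^4 + 0.68*g^3 + 0.87*g^2 + 13.04*g + 8.7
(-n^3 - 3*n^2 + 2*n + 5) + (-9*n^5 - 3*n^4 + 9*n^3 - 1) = -9*n^5 - 3*n^4 + 8*n^3 - 3*n^2 + 2*n + 4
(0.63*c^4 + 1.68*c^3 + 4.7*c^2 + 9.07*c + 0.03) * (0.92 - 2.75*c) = -1.7325*c^5 - 4.0404*c^4 - 11.3794*c^3 - 20.6185*c^2 + 8.2619*c + 0.0276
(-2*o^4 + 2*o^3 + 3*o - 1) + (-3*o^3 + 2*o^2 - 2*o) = -2*o^4 - o^3 + 2*o^2 + o - 1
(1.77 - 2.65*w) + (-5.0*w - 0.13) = 1.64 - 7.65*w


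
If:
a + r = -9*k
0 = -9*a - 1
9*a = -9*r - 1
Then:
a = -1/9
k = 1/81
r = 0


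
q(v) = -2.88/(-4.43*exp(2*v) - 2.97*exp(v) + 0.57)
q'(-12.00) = 0.00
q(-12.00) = -5.05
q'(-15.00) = 0.00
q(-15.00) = -5.05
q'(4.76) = -0.00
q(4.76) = 0.00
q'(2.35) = -0.01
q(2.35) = 0.01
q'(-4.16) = -0.51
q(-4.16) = -5.51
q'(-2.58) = -7.78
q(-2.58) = -9.01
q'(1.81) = -0.03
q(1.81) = 0.02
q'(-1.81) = -1730.13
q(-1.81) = 83.00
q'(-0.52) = -1.85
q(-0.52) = 1.04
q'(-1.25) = -10.94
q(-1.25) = 4.47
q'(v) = -2.88*(8.86*exp(2*v) + 2.97*exp(v))/(-4.43*exp(2*v) - 2.97*exp(v) + 0.57)^2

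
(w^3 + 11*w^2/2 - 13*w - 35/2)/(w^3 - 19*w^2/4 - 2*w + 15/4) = 2*(2*w^2 + 9*w - 35)/(4*w^2 - 23*w + 15)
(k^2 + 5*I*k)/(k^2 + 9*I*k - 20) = k/(k + 4*I)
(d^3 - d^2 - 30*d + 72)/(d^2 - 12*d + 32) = (d^2 + 3*d - 18)/(d - 8)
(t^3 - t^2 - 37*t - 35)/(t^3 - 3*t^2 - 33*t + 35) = (t + 1)/(t - 1)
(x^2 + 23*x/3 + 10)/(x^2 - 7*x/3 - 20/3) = (x + 6)/(x - 4)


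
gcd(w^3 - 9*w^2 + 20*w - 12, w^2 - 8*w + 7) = w - 1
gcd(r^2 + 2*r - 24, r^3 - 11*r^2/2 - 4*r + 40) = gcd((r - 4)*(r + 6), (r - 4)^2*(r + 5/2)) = r - 4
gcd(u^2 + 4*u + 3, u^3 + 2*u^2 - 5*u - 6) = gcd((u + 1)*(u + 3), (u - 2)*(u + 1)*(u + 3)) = u^2 + 4*u + 3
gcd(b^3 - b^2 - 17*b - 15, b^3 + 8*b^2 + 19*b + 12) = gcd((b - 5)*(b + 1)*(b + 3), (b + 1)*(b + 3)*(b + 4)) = b^2 + 4*b + 3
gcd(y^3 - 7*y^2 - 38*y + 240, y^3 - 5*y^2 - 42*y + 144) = y^2 - 2*y - 48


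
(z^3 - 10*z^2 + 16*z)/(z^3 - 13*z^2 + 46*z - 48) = z/(z - 3)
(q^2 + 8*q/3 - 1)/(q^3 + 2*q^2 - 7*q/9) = 3*(q + 3)/(q*(3*q + 7))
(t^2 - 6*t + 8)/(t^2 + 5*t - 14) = (t - 4)/(t + 7)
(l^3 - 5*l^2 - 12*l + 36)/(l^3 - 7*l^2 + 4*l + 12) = (l + 3)/(l + 1)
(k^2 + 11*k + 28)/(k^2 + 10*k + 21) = (k + 4)/(k + 3)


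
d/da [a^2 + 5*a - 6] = 2*a + 5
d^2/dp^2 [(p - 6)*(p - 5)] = 2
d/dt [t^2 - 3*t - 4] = 2*t - 3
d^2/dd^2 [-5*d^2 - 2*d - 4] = -10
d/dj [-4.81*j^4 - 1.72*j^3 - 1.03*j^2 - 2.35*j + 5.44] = -19.24*j^3 - 5.16*j^2 - 2.06*j - 2.35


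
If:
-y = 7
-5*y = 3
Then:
No Solution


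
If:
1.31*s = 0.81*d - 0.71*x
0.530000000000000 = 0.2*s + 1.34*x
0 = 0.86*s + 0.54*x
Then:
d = -0.06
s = -0.27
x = 0.44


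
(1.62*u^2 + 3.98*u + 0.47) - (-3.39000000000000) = 1.62*u^2 + 3.98*u + 3.86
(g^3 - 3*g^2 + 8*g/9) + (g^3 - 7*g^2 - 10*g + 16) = 2*g^3 - 10*g^2 - 82*g/9 + 16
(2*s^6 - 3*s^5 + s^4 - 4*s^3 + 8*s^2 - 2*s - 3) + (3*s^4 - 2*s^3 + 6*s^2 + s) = 2*s^6 - 3*s^5 + 4*s^4 - 6*s^3 + 14*s^2 - s - 3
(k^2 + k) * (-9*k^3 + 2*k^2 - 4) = -9*k^5 - 7*k^4 + 2*k^3 - 4*k^2 - 4*k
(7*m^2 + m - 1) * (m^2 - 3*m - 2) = 7*m^4 - 20*m^3 - 18*m^2 + m + 2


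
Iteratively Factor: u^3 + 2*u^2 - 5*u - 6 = (u - 2)*(u^2 + 4*u + 3) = (u - 2)*(u + 1)*(u + 3)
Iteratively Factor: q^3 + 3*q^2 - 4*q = (q + 4)*(q^2 - q) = q*(q + 4)*(q - 1)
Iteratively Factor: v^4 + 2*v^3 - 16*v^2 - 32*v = (v + 2)*(v^3 - 16*v) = (v + 2)*(v + 4)*(v^2 - 4*v) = v*(v + 2)*(v + 4)*(v - 4)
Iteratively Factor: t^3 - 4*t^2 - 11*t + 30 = (t - 2)*(t^2 - 2*t - 15) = (t - 5)*(t - 2)*(t + 3)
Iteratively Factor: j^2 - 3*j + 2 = (j - 2)*(j - 1)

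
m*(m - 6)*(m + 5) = m^3 - m^2 - 30*m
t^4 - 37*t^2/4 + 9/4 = (t - 3)*(t - 1/2)*(t + 1/2)*(t + 3)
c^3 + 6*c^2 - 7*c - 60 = (c - 3)*(c + 4)*(c + 5)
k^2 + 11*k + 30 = (k + 5)*(k + 6)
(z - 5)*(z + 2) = z^2 - 3*z - 10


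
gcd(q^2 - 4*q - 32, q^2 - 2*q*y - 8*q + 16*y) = q - 8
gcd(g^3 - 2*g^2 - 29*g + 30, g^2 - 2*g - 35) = g + 5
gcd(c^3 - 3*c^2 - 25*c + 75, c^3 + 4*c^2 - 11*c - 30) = c^2 + 2*c - 15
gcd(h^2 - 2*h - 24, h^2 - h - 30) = h - 6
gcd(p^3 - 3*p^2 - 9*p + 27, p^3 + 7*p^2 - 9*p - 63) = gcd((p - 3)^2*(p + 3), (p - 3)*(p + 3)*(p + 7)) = p^2 - 9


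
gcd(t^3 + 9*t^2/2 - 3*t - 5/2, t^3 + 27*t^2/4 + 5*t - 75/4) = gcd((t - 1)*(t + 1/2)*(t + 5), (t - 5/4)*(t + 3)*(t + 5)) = t + 5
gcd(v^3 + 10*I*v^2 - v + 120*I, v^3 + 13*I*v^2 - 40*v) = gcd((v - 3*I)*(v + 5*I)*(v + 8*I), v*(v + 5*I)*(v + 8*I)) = v^2 + 13*I*v - 40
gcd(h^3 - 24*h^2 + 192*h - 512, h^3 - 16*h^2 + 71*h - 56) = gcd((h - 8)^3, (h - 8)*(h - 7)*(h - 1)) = h - 8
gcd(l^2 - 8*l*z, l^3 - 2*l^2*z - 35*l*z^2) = l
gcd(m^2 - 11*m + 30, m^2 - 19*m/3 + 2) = m - 6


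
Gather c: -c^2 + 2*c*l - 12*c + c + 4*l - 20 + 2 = -c^2 + c*(2*l - 11) + 4*l - 18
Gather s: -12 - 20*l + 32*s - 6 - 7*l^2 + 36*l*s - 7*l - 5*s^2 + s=-7*l^2 - 27*l - 5*s^2 + s*(36*l + 33) - 18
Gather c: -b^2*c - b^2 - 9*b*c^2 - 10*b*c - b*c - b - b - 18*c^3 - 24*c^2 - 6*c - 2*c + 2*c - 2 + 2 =-b^2 - 2*b - 18*c^3 + c^2*(-9*b - 24) + c*(-b^2 - 11*b - 6)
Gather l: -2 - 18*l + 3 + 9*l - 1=-9*l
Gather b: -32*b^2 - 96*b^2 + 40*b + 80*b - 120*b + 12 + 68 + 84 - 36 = 128 - 128*b^2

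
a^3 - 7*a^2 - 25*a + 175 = (a - 7)*(a - 5)*(a + 5)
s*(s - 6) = s^2 - 6*s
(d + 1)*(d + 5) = d^2 + 6*d + 5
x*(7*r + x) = 7*r*x + x^2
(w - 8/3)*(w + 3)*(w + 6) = w^3 + 19*w^2/3 - 6*w - 48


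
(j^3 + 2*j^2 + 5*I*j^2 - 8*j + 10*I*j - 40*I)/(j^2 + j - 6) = (j^2 + j*(4 + 5*I) + 20*I)/(j + 3)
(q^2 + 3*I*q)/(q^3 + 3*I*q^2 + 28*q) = (q + 3*I)/(q^2 + 3*I*q + 28)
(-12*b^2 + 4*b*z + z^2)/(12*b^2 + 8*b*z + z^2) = (-2*b + z)/(2*b + z)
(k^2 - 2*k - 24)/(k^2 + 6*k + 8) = (k - 6)/(k + 2)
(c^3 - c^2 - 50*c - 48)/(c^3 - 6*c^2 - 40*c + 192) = (c + 1)/(c - 4)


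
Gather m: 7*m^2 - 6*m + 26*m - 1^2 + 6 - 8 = 7*m^2 + 20*m - 3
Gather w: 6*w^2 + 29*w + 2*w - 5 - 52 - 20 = 6*w^2 + 31*w - 77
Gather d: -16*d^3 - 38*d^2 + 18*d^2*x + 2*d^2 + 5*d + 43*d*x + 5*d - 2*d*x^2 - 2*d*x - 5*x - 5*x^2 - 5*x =-16*d^3 + d^2*(18*x - 36) + d*(-2*x^2 + 41*x + 10) - 5*x^2 - 10*x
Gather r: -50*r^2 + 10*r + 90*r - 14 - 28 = -50*r^2 + 100*r - 42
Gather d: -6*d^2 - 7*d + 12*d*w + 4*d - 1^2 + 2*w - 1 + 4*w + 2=-6*d^2 + d*(12*w - 3) + 6*w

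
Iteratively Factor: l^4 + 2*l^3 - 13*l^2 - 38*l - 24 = (l - 4)*(l^3 + 6*l^2 + 11*l + 6) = (l - 4)*(l + 2)*(l^2 + 4*l + 3) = (l - 4)*(l + 1)*(l + 2)*(l + 3)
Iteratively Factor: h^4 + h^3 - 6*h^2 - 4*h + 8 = (h + 2)*(h^3 - h^2 - 4*h + 4) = (h - 2)*(h + 2)*(h^2 + h - 2) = (h - 2)*(h - 1)*(h + 2)*(h + 2)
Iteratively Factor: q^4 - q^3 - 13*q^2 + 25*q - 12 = (q - 1)*(q^3 - 13*q + 12) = (q - 3)*(q - 1)*(q^2 + 3*q - 4) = (q - 3)*(q - 1)*(q + 4)*(q - 1)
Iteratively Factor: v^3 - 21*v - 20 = (v - 5)*(v^2 + 5*v + 4) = (v - 5)*(v + 1)*(v + 4)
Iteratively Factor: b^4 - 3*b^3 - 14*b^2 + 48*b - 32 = (b + 4)*(b^3 - 7*b^2 + 14*b - 8) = (b - 2)*(b + 4)*(b^2 - 5*b + 4) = (b - 2)*(b - 1)*(b + 4)*(b - 4)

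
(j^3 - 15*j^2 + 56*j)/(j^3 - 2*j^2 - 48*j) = (j - 7)/(j + 6)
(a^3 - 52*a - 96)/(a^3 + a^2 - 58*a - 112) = (a + 6)/(a + 7)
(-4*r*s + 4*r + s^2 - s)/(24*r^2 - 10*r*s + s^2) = (1 - s)/(6*r - s)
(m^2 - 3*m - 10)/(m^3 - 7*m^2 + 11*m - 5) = (m + 2)/(m^2 - 2*m + 1)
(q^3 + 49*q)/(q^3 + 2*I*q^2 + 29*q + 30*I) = q*(q^2 + 49)/(q^3 + 2*I*q^2 + 29*q + 30*I)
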